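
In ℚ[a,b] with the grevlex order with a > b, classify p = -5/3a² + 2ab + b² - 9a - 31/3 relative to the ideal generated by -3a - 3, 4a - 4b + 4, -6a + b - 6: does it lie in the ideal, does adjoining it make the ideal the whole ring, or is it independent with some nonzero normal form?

Adjoining -5/3a² + 2ab + b² - 9a - 31/3 makes the ideal the whole ring: the system is inconsistent.

First compute the reduced Gröbner basis of I by Buchberger's algorithm.
f_1 = -3a - 3, LT = a.
f_2 = 4a - 4b + 4, LT = a.
f_3 = -6a + b - 6, LT = a.

S(f_1,f_2): lcm = a. S = b.
  leading term b: no divisor's leading term divides it; move b to the remainder.
  remainder b ≠ 0; add h_4 = b to the basis.

The other S-polynomials (S(f_1,f_3), S(f_2,f_3), S(f_1,h_4), S(f_2,h_4), S(f_3,h_4)) all reduce to 0 modulo the current basis, so we have a Gröbner basis.
Inter-reduce: drop elements whose leading term is divisible by another's, tail-reduce, and make monic.
Reduced Gröbner basis: {a + 1, b}.
Label its elements g_1 = a + 1, g_2 = b.

Reduce p = -5/3a² + 2ab + b² - 9a - 31/3 modulo G:
  leading term a²: subtract (-5/3a)·g_1 from -5/3a² + 2ab + b² - 9a - 31/3 → 2ab + b² - 22/3a - 31/3
  leading term ab: subtract (2b)·g_1 from 2ab + b² - 22/3a - 31/3 → b² - 22/3a - 2b - 31/3
  leading term b²: subtract (b)·g_2 from b² - 22/3a - 2b - 31/3 → -22/3a - 2b - 31/3
  leading term a: subtract (-22/3)·g_1 from -22/3a - 2b - 31/3 → -2b - 3
  leading term b: subtract (-2)·g_2 from -2b - 3 → -3
  leading term 1: no divisor's leading term divides it; move -3 to the remainder.
  normal form = -3.
The normal form is nonzero, so p ∉ I. Since p minus its normal form lies in I, I + (p) = I + (r) where r = -3; decide whether this ideal is the whole ring.
Here r = -3 is a nonzero constant, hence a unit: 1 ∈ I + (p), the Gröbner basis of I + (p) is {1}, and the enlarged system has no common solution — adjoining p is inconsistent.

The remainder on division by a Gröbner basis is unique — it is the normal form.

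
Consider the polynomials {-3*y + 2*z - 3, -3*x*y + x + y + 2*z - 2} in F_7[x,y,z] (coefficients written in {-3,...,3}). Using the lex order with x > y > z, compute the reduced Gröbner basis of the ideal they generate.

f_1 = -3*y + 2*z - 3, LT = y.
f_2 = -3*x*y + x + y + 2*z - 2, LT = x*y.

S(f_1,f_2): lcm = x*y. S = -3*x*z - x - 2*y + 3*z - 3.
  leading term x*z: no divisor's leading term divides it; move -3*x*z to the remainder.
  leading term x: no divisor's leading term divides it; move -x to the remainder.
  leading term y: subtract (3)·f_1 from -2*y + 3*z - 3 → -3*z - 1
  leading term z: no divisor's leading term divides it; move -3*z to the remainder.
  leading term 1: no divisor's leading term divides it; move -1 to the remainder.
  remainder -3*x*z - x - 3*z - 1 ≠ 0; add g_3 = -3*x*z - x - 3*z - 1 to the basis.

The other S-polynomials (S(f_1,g_3), S(f_2,g_3)) all reduce to 0 modulo the current basis, so we have a Gröbner basis.
Inter-reduce: drop elements whose leading term is divisible by another's, tail-reduce, and make monic.

G = {x*z - 2*x + z - 2, y - 3*z + 1}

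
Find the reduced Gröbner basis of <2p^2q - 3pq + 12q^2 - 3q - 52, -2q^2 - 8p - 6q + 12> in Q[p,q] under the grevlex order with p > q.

f_1 = 2p^2q - 3pq + 12q^2 - 3q - 52, LT = p^2q.
f_2 = -2q^2 - 8p - 6q + 12, LT = q^2.

S(f_1,f_2): lcm = p^2q^2. S = -4p^3 - 3p^2q - 3/2pq^2 + 6q^3 + 6p^2 - 3/2q^2 - 26q.
  leading term p^3: no divisor's leading term divides it; move -4p^3 to the remainder.
  leading term p^2q: subtract (-3/2)·f_1 from -3p^2q - 3/2pq^2 + 6q^3 + 6p^2 - 3/2q^2 - 26q → -3/2pq^2 + 6q^3 + 6p^2 - 9/2pq + 33/2q^2 - 61/2q - 78
  leading term pq^2: subtract (3/4p)·f_2 from -3/2pq^2 + 6q^3 + 6p^2 - 9/2pq + 33/2q^2 - 61/2q - 78 → 6q^3 + 12p^2 + 33/2q^2 - 9p - 61/2q - 78
  leading term q^3: subtract (-3q)·f_2 from 6q^3 + 12p^2 + 33/2q^2 - 9p - 61/2q - 78 → 12p^2 - 24pq - 3/2q^2 - 9p + 11/2q - 78
  leading term p^2: no divisor's leading term divides it; move 12p^2 to the remainder.
  leading term pq: no divisor's leading term divides it; move -24pq to the remainder.
  leading term q^2: subtract (3/4)·f_2 from -3/2q^2 - 9p + 11/2q - 78 → -3p + 10q - 87
  leading term p: no divisor's leading term divides it; move -3p to the remainder.
  leading term q: no divisor's leading term divides it; move 10q to the remainder.
  leading term 1: no divisor's leading term divides it; move -87 to the remainder.
  remainder -4p^3 + 12p^2 - 24pq - 3p + 10q - 87 ≠ 0; add g_3 = -4p^3 + 12p^2 - 24pq - 3p + 10q - 87 to the basis.

The other S-polynomials (S(f_1,g_3), S(f_2,g_3)) all reduce to 0 modulo the current basis, so we have a Gröbner basis.

G = {p^3 - 3p^2 + 6pq + 3/4p - 5/2q + 87/4, p^2q - 3/2pq - 24p - 39/2q + 10, q^2 + 4p + 3q - 6}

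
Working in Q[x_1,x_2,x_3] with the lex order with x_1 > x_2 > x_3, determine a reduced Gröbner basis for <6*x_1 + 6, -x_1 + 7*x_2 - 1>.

f_1 = 6*x_1 + 6, LT = x_1.
f_2 = -x_1 + 7*x_2 - 1, LT = x_1.

S(f_1,f_2): lcm = x_1. S = 7*x_2.
  leading term x_2: no divisor's leading term divides it; move 7*x_2 to the remainder.
  remainder 7*x_2 ≠ 0; add g_3 = 7*x_2 to the basis.

The other S-polynomials (S(f_1,g_3), S(f_2,g_3)) all reduce to 0 modulo the current basis, so we have a Gröbner basis.
Inter-reduce: drop elements whose leading term is divisible by another's, tail-reduce, and make monic.

G = {x_1 + 1, x_2}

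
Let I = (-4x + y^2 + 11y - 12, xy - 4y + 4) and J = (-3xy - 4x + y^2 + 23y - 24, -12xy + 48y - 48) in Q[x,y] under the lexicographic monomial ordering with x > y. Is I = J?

Yes, the ideals are equal.

For a fixed monomial order, each ideal has a unique reduced Gröbner basis; comparing bases decides equality.
Buchberger on the first generating set:
f_1 = -4x + y^2 + 11y - 12, LT = x.
f_2 = xy - 4y + 4, LT = xy.

S(f_1,f_2): lcm = xy. S = -1/4y^3 - 11/4y^2 + 7y - 4.
  reduce S modulo (f_1, f_2):
  remainder -1/4y^3 - 11/4y^2 + 7y - 4 ≠ 0; add g_3 = -1/4y^3 - 11/4y^2 + 7y - 4 to the basis.

The other S-polynomials (S(f_1,g_3), S(f_2,g_3)) all reduce to 0 modulo the current basis, so we have a Gröbner basis.
Inter-reduce: drop elements whose leading term is divisible by another's, tail-reduce, and make monic.
Reduced Gröbner basis: {x - 1/4y^2 - 11/4y + 3, y^3 + 11y^2 - 28y + 16}.

Buchberger on the second generating set:
h_1 = -3xy - 4x + y^2 + 23y - 24, LT = xy.
h_2 = -12xy + 48y - 48, LT = xy.

S(h_1,h_2): lcm = xy. S = 4/3x - 1/3y^2 - 11/3y + 4.
  reduce S modulo (h_1, h_2):
  remainder 4/3x - 1/3y^2 - 11/3y + 4 ≠ 0; add k_3 = 4/3x - 1/3y^2 - 11/3y + 4 to the basis.

S(h_1,k_3): lcm = xy. S = 4/3x + 1/4y^3 + 29/12y^2 - 32/3y + 8.
  reduce S modulo (h_1, h_2, k_3):
  remainder 1/4y^3 + 11/4y^2 - 7y + 4 ≠ 0; add k_4 = 1/4y^3 + 11/4y^2 - 7y + 4 to the basis.

The other S-polynomials (S(h_2,k_3), S(h_1,k_4), S(h_2,k_4), S(k_3,k_4)) all reduce to 0 modulo the current basis, so we have a Gröbner basis.
Inter-reduce: drop elements whose leading term is divisible by another's, tail-reduce, and make monic.
Reduced Gröbner basis: {x - 1/4y^2 - 11/4y + 3, y^3 + 11y^2 - 28y + 16}.

Same reduced basis, so the two generating sets span the same ideal.
The choice of monomial ordering does not affect the verdict — as long as both bases are computed under the same ordering, their equality decides ideal equality.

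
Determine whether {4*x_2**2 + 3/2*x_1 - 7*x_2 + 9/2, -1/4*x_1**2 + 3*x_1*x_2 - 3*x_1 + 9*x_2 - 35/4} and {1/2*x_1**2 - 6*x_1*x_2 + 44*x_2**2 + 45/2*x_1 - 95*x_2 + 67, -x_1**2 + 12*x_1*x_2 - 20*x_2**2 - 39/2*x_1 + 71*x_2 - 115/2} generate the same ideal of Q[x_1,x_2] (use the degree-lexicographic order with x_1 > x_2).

Yes, the ideals are equal.

For a fixed monomial order, each ideal has a unique reduced Gröbner basis; comparing bases decides equality.
Buchberger on the first generating set:
f_1 = 4*x_2**2 + 3/2*x_1 - 7*x_2 + 9/2, LT = x_2**2.
f_2 = -1/4*x_1**2 + 3*x_1*x_2 - 3*x_1 + 9*x_2 - 35/4, LT = x_1**2.

The S-polynomials (S(f_1,f_2)) all reduce to 0 modulo the current basis, so we have a Gröbner basis.
Inter-reduce: drop elements whose leading term is divisible by another's, tail-reduce, and make monic.
Reduced Gröbner basis: {x_1**2 - 12*x_1*x_2 + 12*x_1 - 36*x_2 + 35, x_2**2 + 3/8*x_1 - 7/4*x_2 + 9/8}.

Buchberger on the second generating set:
h_1 = 1/2*x_1**2 - 6*x_1*x_2 + 44*x_2**2 + 45/2*x_1 - 95*x_2 + 67, LT = x_1**2.
h_2 = -x_1**2 + 12*x_1*x_2 - 20*x_2**2 - 39/2*x_1 + 71*x_2 - 115/2, LT = x_1**2.

S(h_1,h_2): lcm = x_1**2. S = 68*x_2**2 + 51/2*x_1 - 119*x_2 + 153/2.
  leading term x_2**2: no divisor's leading term divides it; move 68*x_2**2 to the remainder.
  leading term x_1: no divisor's leading term divides it; move 51/2*x_1 to the remainder.
  leading term x_2: no divisor's leading term divides it; move -119*x_2 to the remainder.
  leading term 1: no divisor's leading term divides it; move 153/2 to the remainder.
  remainder 68*x_2**2 + 51/2*x_1 - 119*x_2 + 153/2 ≠ 0; add k_3 = 68*x_2**2 + 51/2*x_1 - 119*x_2 + 153/2 to the basis.

The other S-polynomials (S(h_1,k_3), S(h_2,k_3)) all reduce to 0 modulo the current basis, so we have a Gröbner basis.
Inter-reduce: drop elements whose leading term is divisible by another's, tail-reduce, and make monic.
Reduced Gröbner basis: {x_1**2 - 12*x_1*x_2 + 12*x_1 - 36*x_2 + 35, x_2**2 + 3/8*x_1 - 7/4*x_2 + 9/8}.

The two bases agree; hence the ideals are identical.
The choice of monomial ordering does not affect the verdict — as long as both bases are computed under the same ordering, their equality decides ideal equality.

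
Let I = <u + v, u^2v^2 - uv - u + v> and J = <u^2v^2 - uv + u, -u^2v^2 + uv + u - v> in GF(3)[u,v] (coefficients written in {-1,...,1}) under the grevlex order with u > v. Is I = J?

Equality of ideals is decidable: compute both reduced Gröbner bases (unique for the ordering) and check whether they agree.
Buchberger on the first generating set:
f_1 = u + v, LT = u.
f_2 = u^2v^2 - uv - u + v, LT = u^2v^2.

S(f_1,f_2): lcm = u^2v^2. S = uv^3 + uv + u - v.
  leading term uv^3: subtract (v^3)·f_1 from uv^3 + uv + u - v → -v^4 + uv + u - v
  leading term v^4: no divisor's leading term divides it; move -v^4 to the remainder.
  leading term uv: subtract (v)·f_1 from uv + u - v → -v^2 + u - v
  leading term v^2: no divisor's leading term divides it; move -v^2 to the remainder.
  leading term u: subtract (1)·f_1 from u - v → v
  leading term v: no divisor's leading term divides it; move v to the remainder.
  remainder -v^4 - v^2 + v ≠ 0; add g_3 = -v^4 - v^2 + v to the basis.

The other S-polynomials (S(f_1,g_3), S(f_2,g_3)) all reduce to 0 modulo the current basis, so we have a Gröbner basis.
Inter-reduce: drop elements whose leading term is divisible by another's, tail-reduce, and make monic.
Reduced Gröbner basis: {v^4 + v^2 - v, u + v}.

Buchberger on the second generating set:
h_1 = u^2v^2 - uv + u, LT = u^2v^2.
h_2 = -u^2v^2 + uv + u - v, LT = u^2v^2.

S(h_1,h_2): lcm = u^2v^2. S = -u - v.
  leading term u: no divisor's leading term divides it; move -u to the remainder.
  leading term v: no divisor's leading term divides it; move -v to the remainder.
  remainder -u - v ≠ 0; add k_3 = -u - v to the basis.

S(h_1,k_3): lcm = u^2v^2. S = -uv^3 - uv + u.
  leading term uv^3: subtract (v^3)·k_3 from -uv^3 - uv + u → v^4 - uv + u
  leading term v^4: no divisor's leading term divides it; move v^4 to the remainder.
  leading term uv: subtract (v)·k_3 from -uv + u → v^2 + u
  leading term v^2: no divisor's leading term divides it; move v^2 to the remainder.
  leading term u: subtract (-1)·k_3 from u → -v
  leading term v: no divisor's leading term divides it; move -v to the remainder.
  remainder v^4 + v^2 - v ≠ 0; add k_4 = v^4 + v^2 - v to the basis.

The other S-polynomials (S(h_2,k_3), S(h_1,k_4), S(h_2,k_4), S(k_3,k_4)) all reduce to 0 modulo the current basis, so we have a Gröbner basis.
Inter-reduce: drop elements whose leading term is divisible by another's, tail-reduce, and make monic.
Reduced Gröbner basis: {v^4 + v^2 - v, u + v}.

The two bases agree; hence the ideals are identical.

Yes, the ideals are equal.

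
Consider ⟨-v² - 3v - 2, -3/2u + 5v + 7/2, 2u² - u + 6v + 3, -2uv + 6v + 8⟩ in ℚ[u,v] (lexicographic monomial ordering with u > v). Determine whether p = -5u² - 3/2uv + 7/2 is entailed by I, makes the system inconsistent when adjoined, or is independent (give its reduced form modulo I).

Adjoining -5u² - 3/2uv + 7/2 makes the ideal the whole ring: the system is inconsistent.

First compute the reduced Gröbner basis of I by Buchberger's algorithm.
f_1 = -v² - 3v - 2, LT = v².
f_2 = -3/2u + 5v + 7/2, LT = u.
f_3 = 2u² - u + 6v + 3, LT = u².
f_4 = -2uv + 6v + 8, LT = uv.

S(f_1,f_4): lcm = uv². S = 3uv + 2u + 3v² + 4v.
  leading term uv: subtract (-2v)·f_2 from 3uv + 2u + 3v² + 4v → 2u + 13v² + 11v
  leading term u: subtract (-4/3)·f_2 from 2u + 13v² + 11v → 13v² + 53/3v + 14/3
  leading term v²: subtract (-13)·f_1 from 13v² + 53/3v + 14/3 → -64/3v - 64/3
  leading term v: no divisor's leading term divides it; move -64/3v to the remainder.
  leading term 1: no divisor's leading term divides it; move -64/3 to the remainder.
  remainder -64/3v - 64/3 ≠ 0; add h_5 = -64/3v - 64/3 to the basis.

The other S-polynomials (S(f_1,f_2), S(f_1,f_3), S(f_2,f_3), S(f_2,f_4), S(f_3,f_4), S(f_1,h_5), S(f_2,h_5), S(f_3,h_5), S(f_4,h_5)) all reduce to 0 modulo the current basis, so we have a Gröbner basis.
Inter-reduce: drop elements whose leading term is divisible by another's, tail-reduce, and make monic.
Reduced Gröbner basis: {u + 1, v + 1}.
Label its elements g_1 = u + 1, g_2 = v + 1.

Reduce p = -5u² - 3/2uv + 7/2 modulo G:
  leading term u²: subtract (-5u)·g_1 from -5u² - 3/2uv + 7/2 → -3/2uv + 5u + 7/2
  leading term uv: subtract (-3/2v)·g_1 from -3/2uv + 5u + 7/2 → 5u + 3/2v + 7/2
  leading term u: subtract (5)·g_1 from 5u + 3/2v + 7/2 → 3/2v - 3/2
  leading term v: subtract (3/2)·g_2 from 3/2v - 3/2 → -3
  leading term 1: no divisor's leading term divides it; move -3 to the remainder.
  normal form = -3.
The normal form is nonzero, so p ∉ I. Since p minus its normal form lies in I, I + (p) = I + (r) where r = -3; decide whether this ideal is the whole ring.
Here r = -3 is a nonzero constant, hence a unit: 1 ∈ I + (p), the Gröbner basis of I + (p) is {1}, and the enlarged system has no common solution — adjoining p is inconsistent.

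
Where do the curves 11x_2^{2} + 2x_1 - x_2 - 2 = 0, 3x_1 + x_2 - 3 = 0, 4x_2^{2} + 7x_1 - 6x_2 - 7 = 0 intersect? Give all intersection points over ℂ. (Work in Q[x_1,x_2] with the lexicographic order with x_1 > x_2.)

{(1, 0)}

Compute a lex Gröbner basis by Buchberger's algorithm.
f_1 = 2x_1 + 11x_2^{2} - x_2 - 2, LT = x_1.
f_2 = 3x_1 + x_2 - 3, LT = x_1.
f_3 = 7x_1 + 4x_2^{2} - 6x_2 - 7, LT = x_1.

S(f_1,f_2): lcm = x_1. S = \tfrac{11}{2}x_2^{2} - \tfrac{5}{6}x_2.
  leading term x_2^{2}: no divisor's leading term divides it; move \tfrac{11}{2}x_2^{2} to the remainder.
  leading term x_2: no divisor's leading term divides it; move -\tfrac{5}{6}x_2 to the remainder.
  remainder \tfrac{11}{2}x_2^{2} - \tfrac{5}{6}x_2 ≠ 0; add h_4 = \tfrac{11}{2}x_2^{2} - \tfrac{5}{6}x_2 to the basis.

S(f_1,f_3): lcm = x_1. S = \tfrac{69}{14}x_2^{2} + \tfrac{5}{14}x_2.
  leading term x_2^{2}: subtract (\tfrac{69}{77})·h_4 from \tfrac{69}{14}x_2^{2} + \tfrac{5}{14}x_2 → \tfrac{85}{77}x_2
  leading term x_2: no divisor's leading term divides it; move \tfrac{85}{77}x_2 to the remainder.
  remainder \tfrac{85}{77}x_2 ≠ 0; add h_5 = \tfrac{85}{77}x_2 to the basis.

S(f_2,f_3): lcm = x_1. S = -\tfrac{4}{7}x_2^{2} + \tfrac{25}{21}x_2.
  leading term x_2^{2}: subtract (-\tfrac{8}{77})·h_4 from -\tfrac{4}{7}x_2^{2} + \tfrac{25}{21}x_2 → \tfrac{85}{77}x_2
  leading term x_2: subtract (1)·h_5 from \tfrac{85}{77}x_2 → 0
  remainder 0.

S(f_1,h_4): leading monomials are coprime, so the S-polynomial reduces to 0 (Buchberger's first criterion).
S(f_2,h_4): leading monomials are coprime, so the S-polynomial reduces to 0 (Buchberger's first criterion).
S(f_3,h_4): leading monomials are coprime, so the S-polynomial reduces to 0 (Buchberger's first criterion).
S(f_1,h_5): leading monomials are coprime, so the S-polynomial reduces to 0 (Buchberger's first criterion).
S(f_2,h_5): leading monomials are coprime, so the S-polynomial reduces to 0 (Buchberger's first criterion).
S(f_3,h_5): leading monomials are coprime, so the S-polynomial reduces to 0 (Buchberger's first criterion).
S(h_4,h_5): lcm = x_2^{2}. S = -\tfrac{5}{33}x_2.
  leading term x_2: subtract (-\tfrac{7}{51})·h_5 from -\tfrac{5}{33}x_2 → 0
  remainder 0.

Every S-polynomial of the final basis reduces to 0, so we have a Gröbner basis.
Inter-reduce: drop elements whose leading term is divisible by another's, tail-reduce, and make monic.
Reduced Gröbner basis: {x_1 - 1, x_2}.

The lex basis is triangular: the last element involves only x_2. Solving x_2 = 0 gives x_2 ∈ {0}; substituting each value into the earlier elements determines the remaining variables.
  x_2 = 0: the earlier basis element becomes x_1 - 1 = 0, giving x_1 = 1 — point (1, 0).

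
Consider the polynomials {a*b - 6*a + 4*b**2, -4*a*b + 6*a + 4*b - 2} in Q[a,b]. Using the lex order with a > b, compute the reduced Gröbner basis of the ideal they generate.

G = {a - 8/9*b**2 - 2/9*b + 1/9, b**3 - 5/4*b**2 - 13/8*b + 3/4}

f_1 = a*b - 6*a + 4*b**2, LT = a*b.
f_2 = -4*a*b + 6*a + 4*b - 2, LT = a*b.

S(f_1,f_2): lcm = a*b. S = -9/2*a + 4*b**2 + b - 1/2.
  reduce S modulo (f_1, f_2):
  remainder -9/2*a + 4*b**2 + b - 1/2 ≠ 0; add g_3 = -9/2*a + 4*b**2 + b - 1/2 to the basis.

S(f_1,g_3): lcm = a*b. S = -6*a + 8/9*b**3 + 38/9*b**2 - 1/9*b.
  reduce S modulo (f_1, f_2, g_3):
  remainder 8/9*b**3 - 10/9*b**2 - 13/9*b + 2/3 ≠ 0; add g_4 = 8/9*b**3 - 10/9*b**2 - 13/9*b + 2/3 to the basis.

The other S-polynomials (S(f_2,g_3), S(f_1,g_4), S(f_2,g_4), S(g_3,g_4)) all reduce to 0 modulo the current basis, so we have a Gröbner basis.
Inter-reduce: drop elements whose leading term is divisible by another's, tail-reduce, and make monic.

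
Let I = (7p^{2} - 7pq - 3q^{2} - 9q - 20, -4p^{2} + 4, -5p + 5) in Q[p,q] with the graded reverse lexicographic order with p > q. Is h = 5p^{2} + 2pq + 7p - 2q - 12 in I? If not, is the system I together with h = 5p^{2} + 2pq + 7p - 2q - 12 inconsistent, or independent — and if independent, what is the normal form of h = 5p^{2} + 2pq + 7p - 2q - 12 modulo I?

5p^{2} + 2pq + 7p - 2q - 12 lies in I (it reduces to 0).

First compute the reduced Gröbner basis of I by Buchberger's algorithm.
f_1 = 7p^{2} - 7pq - 3q^{2} - 9q - 20, LT = p^{2}.
f_2 = -4p^{2} + 4, LT = p^{2}.
f_3 = -5p + 5, LT = p.

S(f_1,f_2): lcm = p^{2}. S = -pq - \tfrac{3}{7}q^{2} - \tfrac{9}{7}q - \tfrac{13}{7}.
  leading term pq: subtract (\tfrac{1}{5}q)·f_3 from -pq - \tfrac{3}{7}q^{2} - \tfrac{9}{7}q - \tfrac{13}{7} → -\tfrac{3}{7}q^{2} - \tfrac{16}{7}q - \tfrac{13}{7}
  leading term q^{2}: no divisor's leading term divides it; move -\tfrac{3}{7}q^{2} to the remainder.
  leading term q: no divisor's leading term divides it; move -\tfrac{16}{7}q to the remainder.
  leading term 1: no divisor's leading term divides it; move -\tfrac{13}{7} to the remainder.
  remainder -\tfrac{3}{7}q^{2} - \tfrac{16}{7}q - \tfrac{13}{7} ≠ 0; add k_4 = -\tfrac{3}{7}q^{2} - \tfrac{16}{7}q - \tfrac{13}{7} to the basis.

The other S-polynomials (S(f_1,f_3), S(f_2,f_3), S(f_1,k_4), S(f_2,k_4), S(f_3,k_4)) all reduce to 0 modulo the current basis, so we have a Gröbner basis.
Inter-reduce: drop elements whose leading term is divisible by another's, tail-reduce, and make monic.
Reduced Gröbner basis: {q^{2} + \tfrac{16}{3}q + \tfrac{13}{3}, p - 1}.
Label its elements g_1 = q^{2} + \tfrac{16}{3}q + \tfrac{13}{3}, g_2 = p - 1.

Reduce h = 5p^{2} + 2pq + 7p - 2q - 12 modulo G:
  leading term p^{2}: subtract (5p)·g_2 from 5p^{2} + 2pq + 7p - 2q - 12 → 2pq + 12p - 2q - 12
  leading term pq: subtract (2q)·g_2 from 2pq + 12p - 2q - 12 → 12p - 12
  leading term p: subtract (12)·g_2 from 12p - 12 → 0
  normal form = 0.
Since the normal form is 0, h ∈ I.

The remainder on division by a Gröbner basis is unique — it is the normal form.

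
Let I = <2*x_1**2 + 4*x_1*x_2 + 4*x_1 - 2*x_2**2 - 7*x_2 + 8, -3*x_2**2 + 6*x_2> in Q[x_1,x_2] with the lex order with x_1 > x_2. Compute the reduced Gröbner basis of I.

G = {x_1**2 + 2*x_1*x_2 + 2*x_1 - 11/2*x_2 + 4, x_2**2 - 2*x_2}

The reduced Gröbner basis is the canonical form of the ideal for this ordering.

f_1 = 2*x_1**2 + 4*x_1*x_2 + 4*x_1 - 2*x_2**2 - 7*x_2 + 8, LT = x_1**2.
f_2 = -3*x_2**2 + 6*x_2, LT = x_2**2.

The S-polynomials (S(f_1,f_2)) all reduce to 0 modulo the current basis, so we have a Gröbner basis.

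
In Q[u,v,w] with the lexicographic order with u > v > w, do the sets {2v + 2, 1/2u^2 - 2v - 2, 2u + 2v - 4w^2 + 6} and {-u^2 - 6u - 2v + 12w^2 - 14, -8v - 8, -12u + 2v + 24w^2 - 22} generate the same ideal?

Yes, the ideals are equal.

Equality of ideals is decidable: compute both reduced Gröbner bases (unique for the ordering) and check whether they agree.
Buchberger on the first generating set:
f_1 = 2v + 2, LT = v.
f_2 = 1/2u^2 - 2v - 2, LT = u^2.
f_3 = 2u + 2v - 4w^2 + 6, LT = u.

S(f_1,f_2): leading monomials are coprime, so the S-polynomial reduces to 0 (Buchberger's first criterion).
S(f_1,f_3): leading monomials are coprime, so the S-polynomial reduces to 0 (Buchberger's first criterion).
S(f_2,f_3): lcm = u^2. S = -uv + 2uw^2 - 3u - 4v - 4.
  leading term uv: subtract (-1/2u)·f_1 from -uv + 2uw^2 - 3u - 4v - 4 → 2uw^2 - 2u - 4v - 4
  leading term uw^2: subtract (w^2)·f_3 from 2uw^2 - 2u - 4v - 4 → -2u - 2vw^2 - 4v + 4w^4 - 6w^2 - 4
  leading term u: subtract (-1)·f_3 from -2u - 2vw^2 - 4v + 4w^4 - 6w^2 - 4 → -2vw^2 - 2v + 4w^4 - 10w^2 + 2
  leading term vw^2: subtract (-w^2)·f_1 from -2vw^2 - 2v + 4w^4 - 10w^2 + 2 → -2v + 4w^4 - 8w^2 + 2
  leading term v: subtract (-1)·f_1 from -2v + 4w^4 - 8w^2 + 2 → 4w^4 - 8w^2 + 4
  leading term w^4: no divisor's leading term divides it; move 4w^4 to the remainder.
  leading term w^2: no divisor's leading term divides it; move -8w^2 to the remainder.
  leading term 1: no divisor's leading term divides it; move 4 to the remainder.
  remainder 4w^4 - 8w^2 + 4 ≠ 0; add g_4 = 4w^4 - 8w^2 + 4 to the basis.

S(f_1,g_4): leading monomials are coprime, so the S-polynomial reduces to 0 (Buchberger's first criterion).
S(f_2,g_4): leading monomials are coprime, so the S-polynomial reduces to 0 (Buchberger's first criterion).
S(f_3,g_4): leading monomials are coprime, so the S-polynomial reduces to 0 (Buchberger's first criterion).
Every S-polynomial of the final basis reduces to 0, so we have a Gröbner basis.
Inter-reduce: drop elements whose leading term is divisible by another's, tail-reduce, and make monic.
Reduced Gröbner basis: {u - 2w^2 + 2, v + 1, w^4 - 2w^2 + 1}.

Buchberger on the second generating set:
h_1 = -u^2 - 6u - 2v + 12w^2 - 14, LT = u^2.
h_2 = -8v - 8, LT = v.
h_3 = -12u + 2v + 24w^2 - 22, LT = u.

S(h_1,h_2): leading monomials are coprime, so the S-polynomial reduces to 0 (Buchberger's first criterion).
S(h_1,h_3): lcm = u^2. S = 1/6uv + 2uw^2 + 25/6u + 2v - 12w^2 + 14.
  leading term uv: subtract (-1/48u)·h_2 from 1/6uv + 2uw^2 + 25/6u + 2v - 12w^2 + 14 → 2uw^2 + 4u + 2v - 12w^2 + 14
  leading term uw^2: subtract (-1/6w^2)·h_3 from 2uw^2 + 4u + 2v - 12w^2 + 14 → 4u + 1/3vw^2 + 2v + 4w^4 - 47/3w^2 + 14
  leading term u: subtract (-1/3)·h_3 from 4u + 1/3vw^2 + 2v + 4w^4 - 47/3w^2 + 14 → 1/3vw^2 + 8/3v + 4w^4 - 23/3w^2 + 20/3
  leading term vw^2: subtract (-1/24w^2)·h_2 from 1/3vw^2 + 8/3v + 4w^4 - 23/3w^2 + 20/3 → 8/3v + 4w^4 - 8w^2 + 20/3
  leading term v: subtract (-1/3)·h_2 from 8/3v + 4w^4 - 8w^2 + 20/3 → 4w^4 - 8w^2 + 4
  leading term w^4: no divisor's leading term divides it; move 4w^4 to the remainder.
  leading term w^2: no divisor's leading term divides it; move -8w^2 to the remainder.
  leading term 1: no divisor's leading term divides it; move 4 to the remainder.
  remainder 4w^4 - 8w^2 + 4 ≠ 0; add k_4 = 4w^4 - 8w^2 + 4 to the basis.

S(h_2,h_3): leading monomials are coprime, so the S-polynomial reduces to 0 (Buchberger's first criterion).
S(h_1,k_4): leading monomials are coprime, so the S-polynomial reduces to 0 (Buchberger's first criterion).
S(h_2,k_4): leading monomials are coprime, so the S-polynomial reduces to 0 (Buchberger's first criterion).
S(h_3,k_4): leading monomials are coprime, so the S-polynomial reduces to 0 (Buchberger's first criterion).
Every S-polynomial of the final basis reduces to 0, so we have a Gröbner basis.
Inter-reduce: drop elements whose leading term is divisible by another's, tail-reduce, and make monic.
Reduced Gröbner basis: {u - 2w^2 + 2, v + 1, w^4 - 2w^2 + 1}.

The two bases agree; hence the ideals are identical.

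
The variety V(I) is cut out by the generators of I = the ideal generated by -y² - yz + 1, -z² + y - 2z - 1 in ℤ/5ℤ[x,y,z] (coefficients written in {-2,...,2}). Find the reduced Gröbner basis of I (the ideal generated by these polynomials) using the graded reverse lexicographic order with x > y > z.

G = {y² + yz - 1, z² - y + 2z + 1}

f_1 = -y² - yz + 1, LT = y².
f_2 = -z² + y - 2z - 1, LT = z².

S(f_1,f_2): leading monomials are coprime, so the S-polynomial reduces to 0 (Buchberger's first criterion).
Every S-polynomial of the final basis reduces to 0, so we have a Gröbner basis.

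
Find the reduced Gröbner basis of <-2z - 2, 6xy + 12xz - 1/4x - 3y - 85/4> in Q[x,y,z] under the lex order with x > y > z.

f_1 = -2z - 2, LT = z.
f_2 = 6xy + 12xz - 1/4x - 3y - 85/4, LT = xy.

S(f_1,f_2): leading monomials are coprime, so the S-polynomial reduces to 0 (Buchberger's first criterion).
Every S-polynomial of the final basis reduces to 0, so we have a Gröbner basis.

G = {xy - 49/24x - 1/2y - 85/24, z + 1}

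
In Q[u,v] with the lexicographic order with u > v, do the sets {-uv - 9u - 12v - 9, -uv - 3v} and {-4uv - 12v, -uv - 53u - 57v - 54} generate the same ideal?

No, the ideals differ.

Equality of ideals is decidable: compute both reduced Gröbner bases (unique for the ordering) and check whether they agree.
Buchberger on the first generating set:
f_1 = -uv - 9u - 12v - 9, LT = uv.
f_2 = -uv - 3v, LT = uv.

S(f_1,f_2): lcm = uv. S = 9u + 9v + 9.
  leading term u: no divisor's leading term divides it; move 9u to the remainder.
  leading term v: no divisor's leading term divides it; move 9v to the remainder.
  leading term 1: no divisor's leading term divides it; move 9 to the remainder.
  remainder 9u + 9v + 9 ≠ 0; add g_3 = 9u + 9v + 9 to the basis.

S(f_1,g_3): lcm = uv. S = 9u - v^2 + 11v + 9.
  leading term u: subtract (1)·g_3 from 9u - v^2 + 11v + 9 → -v^2 + 2v
  leading term v^2: no divisor's leading term divides it; move -v^2 to the remainder.
  leading term v: no divisor's leading term divides it; move 2v to the remainder.
  remainder -v^2 + 2v ≠ 0; add g_4 = -v^2 + 2v to the basis.

S(f_2,g_3): lcm = uv. S = -v^2 + 2v.
  leading term v^2: subtract (1)·g_4 from -v^2 + 2v → 0
  remainder 0.

S(f_1,g_4): lcm = uv^2. S = 11uv + 12v^2 + 9v.
  leading term uv: subtract (-11)·f_1 from 11uv + 12v^2 + 9v → -99u + 12v^2 - 123v - 99
  leading term u: subtract (-11)·g_3 from -99u + 12v^2 - 123v - 99 → 12v^2 - 24v
  leading term v^2: subtract (-12)·g_4 from 12v^2 - 24v → 0
  remainder 0.

S(f_2,g_4): lcm = uv^2. S = 2uv + 3v^2.
  leading term uv: subtract (-2)·f_1 from 2uv + 3v^2 → -18u + 3v^2 - 24v - 18
  leading term u: subtract (-2)·g_3 from -18u + 3v^2 - 24v - 18 → 3v^2 - 6v
  leading term v^2: subtract (-3)·g_4 from 3v^2 - 6v → 0
  remainder 0.

S(g_3,g_4): leading monomials are coprime, so the S-polynomial reduces to 0 (Buchberger's first criterion).
Every S-polynomial of the final basis reduces to 0, so we have a Gröbner basis.
Inter-reduce: drop elements whose leading term is divisible by another's, tail-reduce, and make monic.
Reduced Gröbner basis: {u + v + 1, v^2 - 2v}.

Buchberger on the second generating set:
h_1 = -4uv - 12v, LT = uv.
h_2 = -uv - 53u - 57v - 54, LT = uv.

S(h_1,h_2): lcm = uv. S = -53u - 54v - 54.
  leading term u: no divisor's leading term divides it; move -53u to the remainder.
  leading term v: no divisor's leading term divides it; move -54v to the remainder.
  leading term 1: no divisor's leading term divides it; move -54 to the remainder.
  remainder -53u - 54v - 54 ≠ 0; add k_3 = -53u - 54v - 54 to the basis.

S(h_1,k_3): lcm = uv. S = -54/53v^2 + 105/53v.
  leading term v^2: no divisor's leading term divides it; move -54/53v^2 to the remainder.
  leading term v: no divisor's leading term divides it; move 105/53v to the remainder.
  remainder -54/53v^2 + 105/53v ≠ 0; add k_4 = -54/53v^2 + 105/53v to the basis.

S(h_2,k_3): lcm = uv. S = 53u - 54/53v^2 + 2967/53v + 54.
  leading term u: subtract (-1)·k_3 from 53u - 54/53v^2 + 2967/53v + 54 → -54/53v^2 + 105/53v
  leading term v^2: subtract (1)·k_4 from -54/53v^2 + 105/53v → 0
  remainder 0.

S(h_1,k_4): lcm = uv^2. S = 35/18uv + 3v^2.
  leading term uv: subtract (-35/72)·h_1 from 35/18uv + 3v^2 → 3v^2 - 35/6v
  leading term v^2: subtract (-53/18)·k_4 from 3v^2 - 35/6v → 0
  remainder 0.

S(h_2,k_4): lcm = uv^2. S = 989/18uv + 57v^2 + 54v.
  leading term uv: subtract (-989/72)·h_1 from 989/18uv + 57v^2 + 54v → 57v^2 - 665/6v
  leading term v^2: subtract (-1007/18)·k_4 from 57v^2 - 665/6v → 0
  remainder 0.

S(k_3,k_4): leading monomials are coprime, so the S-polynomial reduces to 0 (Buchberger's first criterion).
Every S-polynomial of the final basis reduces to 0, so we have a Gröbner basis.
Inter-reduce: drop elements whose leading term is divisible by another's, tail-reduce, and make monic.
Reduced Gröbner basis: {u + 54/53v + 54/53, v^2 - 35/18v}.

These differ, so the ideals are not equal.
The same test decides containment: I ⊆ J iff every generator of I reduces to 0 modulo a Gröbner basis of J.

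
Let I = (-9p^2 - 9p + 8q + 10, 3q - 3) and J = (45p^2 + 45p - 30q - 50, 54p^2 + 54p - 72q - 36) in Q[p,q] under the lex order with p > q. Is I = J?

No, the ideals differ.

For a fixed monomial order, each ideal has a unique reduced Gröbner basis; comparing bases decides equality.
Buchberger on the first generating set:
f_1 = -9p^2 - 9p + 8q + 10, LT = p^2.
f_2 = 3q - 3, LT = q.

S(f_1,f_2): leading monomials are coprime, so the S-polynomial reduces to 0 (Buchberger's first criterion).
Every S-polynomial of the final basis reduces to 0, so we have a Gröbner basis.
Inter-reduce: drop elements whose leading term is divisible by another's, tail-reduce, and make monic.
Reduced Gröbner basis: {p^2 + p - 2, q - 1}.

Buchberger on the second generating set:
h_1 = 45p^2 + 45p - 30q - 50, LT = p^2.
h_2 = 54p^2 + 54p - 72q - 36, LT = p^2.

S(h_1,h_2): lcm = p^2. S = 2/3q - 4/9.
  leading term q: no divisor's leading term divides it; move 2/3q to the remainder.
  leading term 1: no divisor's leading term divides it; move -4/9 to the remainder.
  remainder 2/3q - 4/9 ≠ 0; add k_3 = 2/3q - 4/9 to the basis.

S(h_1,k_3): leading monomials are coprime, so the S-polynomial reduces to 0 (Buchberger's first criterion).
S(h_2,k_3): leading monomials are coprime, so the S-polynomial reduces to 0 (Buchberger's first criterion).
Every S-polynomial of the final basis reduces to 0, so we have a Gröbner basis.
Inter-reduce: drop elements whose leading term is divisible by another's, tail-reduce, and make monic.
Reduced Gröbner basis: {p^2 + p - 14/9, q - 2/3}.

These differ, so the ideals are not equal.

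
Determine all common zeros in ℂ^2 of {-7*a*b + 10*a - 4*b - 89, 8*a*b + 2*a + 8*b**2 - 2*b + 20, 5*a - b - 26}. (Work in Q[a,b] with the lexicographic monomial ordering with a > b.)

{(5, -1)}

Compute a lex Gröbner basis by Buchberger's algorithm.
f_1 = -7*a*b + 10*a - 4*b - 89, LT = a*b.
f_2 = 8*a*b + 2*a + 8*b**2 - 2*b + 20, LT = a*b.
f_3 = 5*a - b - 26, LT = a.

S(f_1,f_2): lcm = a*b. S = -47/28*a - b**2 + 23/28*b + 143/14.
  reduce S modulo (f_1, f_2, f_3):
  remainder -b**2 + 17/35*b + 52/35 ≠ 0; add h_4 = -b**2 + 17/35*b + 52/35 to the basis.

S(f_1,f_3): lcm = a*b. S = -10/7*a + 1/5*b**2 + 202/35*b + 89/7.
  reduce S modulo (f_1, f_2, f_3, h_4):
  remainder 977/175*b + 977/175 ≠ 0; add h_5 = 977/175*b + 977/175 to the basis.

The other S-polynomials (S(f_2,f_3), S(f_1,h_4), S(f_2,h_4), S(f_3,h_4), S(f_1,h_5), S(f_2,h_5), S(f_3,h_5), S(h_4,h_5)) all reduce to 0 modulo the current basis, so we have a Gröbner basis.
Inter-reduce: drop elements whose leading term is divisible by another's, tail-reduce, and make monic.
Reduced Gröbner basis: {a - 5, b + 1}.

The lex basis is triangular: the last element involves only b. Solving b + 1 = 0 gives b ∈ {-1}; substituting each value into the earlier elements determines the remaining variables.
  b = -1: the earlier basis element becomes a - 5 = 0, giving a = 5 — point (5, -1).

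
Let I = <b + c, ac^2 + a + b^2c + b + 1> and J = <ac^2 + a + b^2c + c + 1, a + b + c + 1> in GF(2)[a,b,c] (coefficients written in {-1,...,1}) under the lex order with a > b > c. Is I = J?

Since reduced Gröbner bases are canonical representatives of ideals under a given ordering, it suffices to compute and compare them.
Buchberger on the first generating set:
f_1 = b + c, LT = b.
f_2 = ac^2 + a + b^2c + b + 1, LT = ac^2.

The S-polynomials (S(f_1,f_2)) all reduce to 0 modulo the current basis, so we have a Gröbner basis.
Inter-reduce: drop elements whose leading term is divisible by another's, tail-reduce, and make monic.
Reduced Gröbner basis: {ac^2 + a + c^3 + c + 1, b + c}.

Buchberger on the second generating set:
h_1 = ac^2 + a + b^2c + c + 1, LT = ac^2.
h_2 = a + b + c + 1, LT = a.

S(h_1,h_2): lcm = ac^2. S = a + b^2c + bc^2 + c^3 + c^2 + c + 1.
  reduce S modulo (h_1, h_2):
  remainder b^2c + bc^2 + b + c^3 + c^2 ≠ 0; add k_3 = b^2c + bc^2 + b + c^3 + c^2 to the basis.

The other S-polynomials (S(h_1,k_3), S(h_2,k_3)) all reduce to 0 modulo the current basis, so we have a Gröbner basis.
Inter-reduce: drop elements whose leading term is divisible by another's, tail-reduce, and make monic.
Reduced Gröbner basis: {a + b + c + 1, b^2c + bc^2 + b + c^3 + c^2}.

The bases are distinct; the ideals are different.

No, the ideals differ.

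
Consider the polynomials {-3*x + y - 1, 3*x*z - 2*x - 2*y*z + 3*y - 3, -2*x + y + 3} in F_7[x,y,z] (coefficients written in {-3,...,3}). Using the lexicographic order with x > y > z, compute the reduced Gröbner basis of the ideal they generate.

G = {x - 3, y - 3, z}

f_1 = -3*x + y - 1, LT = x.
f_2 = 3*x*z - 2*x - 2*y*z + 3*y - 3, LT = x*z.
f_3 = -2*x + y + 3, LT = x.

S(f_1,f_2): lcm = x*z. S = 3*x - 2*y*z - y - 2*z + 1.
  leading term x: subtract (-1)·f_1 from 3*x - 2*y*z - y - 2*z + 1 → -2*y*z - 2*z
  leading term y*z: no divisor's leading term divides it; move -2*y*z to the remainder.
  leading term z: no divisor's leading term divides it; move -2*z to the remainder.
  remainder -2*y*z - 2*z ≠ 0; add g_4 = -2*y*z - 2*z to the basis.

S(f_1,f_3): lcm = x. S = -y + 3.
  leading term y: no divisor's leading term divides it; move -y to the remainder.
  leading term 1: no divisor's leading term divides it; move 3 to the remainder.
  remainder -y + 3 ≠ 0; add g_5 = -y + 3 to the basis.

S(f_2,f_3): lcm = x*z. S = -3*x + y*z + y - 2*z - 1.
  leading term x: subtract (1)·f_1 from -3*x + y*z + y - 2*z - 1 → y*z - 2*z
  leading term y*z: subtract (3)·g_4 from y*z - 2*z → -3*z
  leading term z: no divisor's leading term divides it; move -3*z to the remainder.
  remainder -3*z ≠ 0; add g_6 = -3*z to the basis.

The other S-polynomials (S(f_1,g_4), S(f_2,g_4), S(f_3,g_4), S(f_1,g_5), S(f_2,g_5), S(f_3,g_5), S(g_4,g_5), S(f_1,g_6), S(f_2,g_6), S(f_3,g_6), S(g_4,g_6), S(g_5,g_6)) all reduce to 0 modulo the current basis, so we have a Gröbner basis.
Inter-reduce: drop elements whose leading term is divisible by another's, tail-reduce, and make monic.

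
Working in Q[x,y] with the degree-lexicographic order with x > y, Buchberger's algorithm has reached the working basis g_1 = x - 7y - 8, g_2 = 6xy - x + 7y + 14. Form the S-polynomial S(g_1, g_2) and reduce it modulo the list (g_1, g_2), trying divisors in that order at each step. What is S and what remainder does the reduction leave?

lcm(LM(g_1), LM(g_2)) = xy.
S = (lcm/LT(g_1))·g_1 − (lcm/LT(g_2))·g_2 = -7y^2 + 1/6x - 55/6y - 7/3.
Reduce S modulo (g_1, g_2) in that order:
  leading term y^2: no divisor's leading term divides it; move -7y^2 to the remainder.
  leading term x: subtract (1/6)·g_1 from 1/6x - 55/6y - 7/3 → -8y - 1
  leading term y: no divisor's leading term divides it; move -8y to the remainder.
  leading term 1: no divisor's leading term divides it; move -1 to the remainder.
The remainder -7y^2 - 8y - 1 is nonzero, so it would be added as the next basis element.
An S-polynomial is built so that the two leading terms cancel; whether anything survives reduction is exactly the Gröbner-basis criterion.

S(g_1, g_2) = -7y^2 + 1/6x - 55/6y - 7/3; remainder on division = -7y^2 - 8y - 1.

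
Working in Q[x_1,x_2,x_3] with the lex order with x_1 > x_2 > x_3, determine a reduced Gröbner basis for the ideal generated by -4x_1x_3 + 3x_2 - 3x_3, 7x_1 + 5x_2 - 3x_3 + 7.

The reduced Gröbner basis is the canonical form of the ideal for this ordering.

f_1 = -4x_1x_3 + 3x_2 - 3x_3, LT = x_1x_3.
f_2 = 7x_1 + 5x_2 - 3x_3 + 7, LT = x_1.

S(f_1,f_2): lcm = x_1x_3. S = -5/7x_2x_3 - 3/4x_2 + 3/7x_3^2 - 1/4x_3.
  leading term x_2x_3: no divisor's leading term divides it; move -5/7x_2x_3 to the remainder.
  leading term x_2: no divisor's leading term divides it; move -3/4x_2 to the remainder.
  leading term x_3^2: no divisor's leading term divides it; move 3/7x_3^2 to the remainder.
  leading term x_3: no divisor's leading term divides it; move -1/4x_3 to the remainder.
  remainder -5/7x_2x_3 - 3/4x_2 + 3/7x_3^2 - 1/4x_3 ≠ 0; add g_3 = -5/7x_2x_3 - 3/4x_2 + 3/7x_3^2 - 1/4x_3 to the basis.

S(f_1,g_3): lcm = x_1x_2x_3. S = -21/20x_1x_2 + 3/5x_1x_3^2 - 7/20x_1x_3 - 3/4x_2^2 + 3/4x_2x_3.
  leading term x_1x_2: subtract (-3/20x_2)·f_2 from -21/20x_1x_2 + 3/5x_1x_3^2 - 7/20x_1x_3 - 3/4x_2^2 + 3/4x_2x_3 → 3/5x_1x_3^2 - 7/20x_1x_3 + 3/10x_2x_3 + 21/20x_2
  leading term x_1x_3^2: subtract (-3/20x_3)·f_1 from 3/5x_1x_3^2 - 7/20x_1x_3 + 3/10x_2x_3 + 21/20x_2 → -7/20x_1x_3 + 3/4x_2x_3 + 21/20x_2 - 9/20x_3^2
  leading term x_1x_3: subtract (7/80)·f_1 from -7/20x_1x_3 + 3/4x_2x_3 + 21/20x_2 - 9/20x_3^2 → 3/4x_2x_3 + 63/80x_2 - 9/20x_3^2 + 21/80x_3
  leading term x_2x_3: subtract (-21/20)·g_3 from 3/4x_2x_3 + 63/80x_2 - 9/20x_3^2 + 21/80x_3 → 0
  remainder 0.

S(f_2,g_3): leading monomials are coprime, so the S-polynomial reduces to 0 (Buchberger's first criterion).
Every S-polynomial of the final basis reduces to 0, so we have a Gröbner basis.
Inter-reduce: drop elements whose leading term is divisible by another's, tail-reduce, and make monic.

G = {x_1 + 5/7x_2 - 3/7x_3 + 1, x_2x_3 + 21/20x_2 - 3/5x_3^2 + 7/20x_3}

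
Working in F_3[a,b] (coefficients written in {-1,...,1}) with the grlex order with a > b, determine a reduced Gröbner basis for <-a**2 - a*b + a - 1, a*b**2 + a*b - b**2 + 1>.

f_1 = -a**2 - a*b + a - 1, LT = a**2.
f_2 = a*b**2 + a*b - b**2 + 1, LT = a*b**2.

S(f_1,f_2): lcm = a**2*b**2. S = a*b**3 - a**2*b + b**2 - a.
  leading term a*b**3: subtract (b)·f_2 from a*b**3 - a**2*b + b**2 - a → -a**2*b - a*b**2 + b**3 + b**2 - a - b
  leading term a**2*b: subtract (b)·f_1 from -a**2*b - a*b**2 + b**3 + b**2 - a - b → b**3 - a*b + b**2 - a
  leading term b**3: no divisor's leading term divides it; move b**3 to the remainder.
  leading term a*b: no divisor's leading term divides it; move -a*b to the remainder.
  leading term b**2: no divisor's leading term divides it; move b**2 to the remainder.
  leading term a: no divisor's leading term divides it; move -a to the remainder.
  remainder b**3 - a*b + b**2 - a ≠ 0; add g_3 = b**3 - a*b + b**2 - a to the basis.

The other S-polynomials (S(f_1,g_3), S(f_2,g_3)) all reduce to 0 modulo the current basis, so we have a Gröbner basis.

G = {a*b**2 + a*b - b**2 + 1, b**3 - a*b + b**2 - a, a**2 + a*b - a + 1}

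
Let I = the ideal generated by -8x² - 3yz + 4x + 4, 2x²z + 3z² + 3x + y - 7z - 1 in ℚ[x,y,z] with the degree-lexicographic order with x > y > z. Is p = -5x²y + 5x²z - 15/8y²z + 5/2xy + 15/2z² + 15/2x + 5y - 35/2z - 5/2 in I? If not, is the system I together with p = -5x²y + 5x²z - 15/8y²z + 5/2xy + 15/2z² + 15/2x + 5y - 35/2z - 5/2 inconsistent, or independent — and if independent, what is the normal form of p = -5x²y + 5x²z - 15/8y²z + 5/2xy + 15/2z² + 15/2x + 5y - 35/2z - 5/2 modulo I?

-5x²y + 5x²z - 15/8y²z + 5/2xy + 15/2z² + 15/2x + 5y - 35/2z - 5/2 lies in I (it reduces to 0).

First compute the reduced Gröbner basis of I by Buchberger's algorithm.
f_1 = -8x² - 3yz + 4x + 4, LT = x².
f_2 = 2x²z + 3z² + 3x + y - 7z - 1, LT = x²z.

S(f_1,f_2): lcm = x²z. S = ⅜yz² - ½xz - 3/2z² - 3/2x - ½y + 3z + ½.
  leading term yz²: no divisor's leading term divides it; move ⅜yz² to the remainder.
  leading term xz: no divisor's leading term divides it; move -½xz to the remainder.
  leading term z²: no divisor's leading term divides it; move -3/2z² to the remainder.
  leading term x: no divisor's leading term divides it; move -3/2x to the remainder.
  leading term y: no divisor's leading term divides it; move -½y to the remainder.
  leading term z: no divisor's leading term divides it; move 3z to the remainder.
  leading term 1: no divisor's leading term divides it; move ½ to the remainder.
  remainder ⅜yz² - ½xz - 3/2z² - 3/2x - ½y + 3z + ½ ≠ 0; add h_3 = ⅜yz² - ½xz - 3/2z² - 3/2x - ½y + 3z + ½ to the basis.

The other S-polynomials (S(f_1,h_3), S(f_2,h_3)) all reduce to 0 modulo the current basis, so we have a Gröbner basis.
Inter-reduce: drop elements whose leading term is divisible by another's, tail-reduce, and make monic.
Reduced Gröbner basis: {yz² - 4/3xz - 4z² - 4x - 4/3y + 8z + 4/3, x² + ⅜yz - ½x - ½}.
Label its elements g_1 = yz² - 4/3xz - 4z² - 4x - 4/3y + 8z + 4/3, g_2 = x² + ⅜yz - ½x - ½.

Reduce p = -5x²y + 5x²z - 15/8y²z + 5/2xy + 15/2z² + 15/2x + 5y - 35/2z - 5/2 modulo G:
  leading term x²y: subtract (-5y)·g_2 from -5x²y + 5x²z - 15/8y²z + 5/2xy + 15/2z² + 15/2x + 5y - 35/2z - 5/2 → 5x²z + 15/2z² + 15/2x + 5/2y - 35/2z - 5/2
  leading term x²z: subtract (5z)·g_2 from 5x²z + 15/2z² + 15/2x + 5/2y - 35/2z - 5/2 → -15/8yz² + 5/2xz + 15/2z² + 15/2x + 5/2y - 15z - 5/2
  leading term yz²: subtract (-15/8)·g_1 from -15/8yz² + 5/2xz + 15/2z² + 15/2x + 5/2y - 15z - 5/2 → 0
  normal form = 0.
Since the normal form is 0, p ∈ I.

Ideal membership is decidable via reduction modulo a Gröbner basis.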